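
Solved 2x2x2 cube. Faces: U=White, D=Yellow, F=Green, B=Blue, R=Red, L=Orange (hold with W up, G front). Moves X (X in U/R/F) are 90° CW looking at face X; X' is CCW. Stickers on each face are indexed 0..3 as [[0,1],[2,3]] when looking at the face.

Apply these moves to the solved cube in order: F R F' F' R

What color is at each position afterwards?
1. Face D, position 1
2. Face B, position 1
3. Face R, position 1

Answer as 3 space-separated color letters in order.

Answer: W B Y

Derivation:
After move 1 (F): F=GGGG U=WWOO R=WRWR D=RRYY L=OYOY
After move 2 (R): R=WWRR U=WGOG F=GRGY D=RBYB B=OBWB
After move 3 (F'): F=RYGG U=WGWR R=BWRR D=YYYB L=OGOO
After move 4 (F'): F=YGRG U=WGBR R=YWYR D=GOYB L=OROW
After move 5 (R): R=YYRW U=WGBG F=YORB D=GWYO B=RBGB
Query 1: D[1] = W
Query 2: B[1] = B
Query 3: R[1] = Y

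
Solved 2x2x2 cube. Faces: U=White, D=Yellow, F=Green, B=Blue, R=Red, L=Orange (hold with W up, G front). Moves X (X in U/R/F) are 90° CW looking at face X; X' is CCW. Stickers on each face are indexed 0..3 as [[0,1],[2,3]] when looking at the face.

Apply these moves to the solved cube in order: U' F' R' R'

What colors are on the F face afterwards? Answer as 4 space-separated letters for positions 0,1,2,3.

After move 1 (U'): U=WWWW F=OOGG R=GGRR B=RRBB L=BBOO
After move 2 (F'): F=OGOG U=WWGR R=YGYR D=BOYY L=BWOW
After move 3 (R'): R=GRYY U=WBGR F=OWOR D=BGYG B=YROB
After move 4 (R'): R=RYGY U=WOGY F=OBOR D=BWYR B=GRGB
Query: F face = OBOR

Answer: O B O R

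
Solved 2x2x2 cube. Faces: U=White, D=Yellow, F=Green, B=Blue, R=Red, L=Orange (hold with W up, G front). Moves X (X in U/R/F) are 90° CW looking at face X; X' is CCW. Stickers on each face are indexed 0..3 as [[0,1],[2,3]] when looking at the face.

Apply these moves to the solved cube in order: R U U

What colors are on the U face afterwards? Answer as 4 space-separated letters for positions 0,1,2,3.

After move 1 (R): R=RRRR U=WGWG F=GYGY D=YBYB B=WBWB
After move 2 (U): U=WWGG F=RRGY R=WBRR B=OOWB L=GYOO
After move 3 (U): U=GWGW F=WBGY R=OORR B=GYWB L=RROO
Query: U face = GWGW

Answer: G W G W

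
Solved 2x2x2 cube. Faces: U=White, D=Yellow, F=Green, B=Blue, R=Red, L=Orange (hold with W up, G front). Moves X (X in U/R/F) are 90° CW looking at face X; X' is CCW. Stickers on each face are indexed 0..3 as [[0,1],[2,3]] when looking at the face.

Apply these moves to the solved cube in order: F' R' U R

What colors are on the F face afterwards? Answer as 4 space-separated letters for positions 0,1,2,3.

After move 1 (F'): F=GGGG U=WWRR R=YRYR D=OOYY L=OWOW
After move 2 (R'): R=RRYY U=WBRB F=GWGR D=OGYG B=YBOB
After move 3 (U): U=RWBB F=RRGR R=YBYY B=OWOB L=GWOW
After move 4 (R): R=YYYB U=RRBR F=RGGG D=OOYO B=BWWB
Query: F face = RGGG

Answer: R G G G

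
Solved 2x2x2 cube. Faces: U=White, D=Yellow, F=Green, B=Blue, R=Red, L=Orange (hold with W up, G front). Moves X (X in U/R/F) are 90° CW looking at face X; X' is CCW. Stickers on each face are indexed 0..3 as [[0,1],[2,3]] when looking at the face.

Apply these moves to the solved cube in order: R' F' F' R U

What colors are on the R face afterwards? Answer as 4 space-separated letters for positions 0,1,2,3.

After move 1 (R'): R=RRRR U=WBWB F=GWGW D=YGYG B=YBYB
After move 2 (F'): F=WWGG U=WBRR R=GRYR D=OOYG L=OBOW
After move 3 (F'): F=WGWG U=WBGY R=OROR D=BWYG L=OROR
After move 4 (R): R=OORR U=WGGG F=WWWG D=BYYY B=YBBB
After move 5 (U): U=GWGG F=OOWG R=YBRR B=ORBB L=WWOR
Query: R face = YBRR

Answer: Y B R R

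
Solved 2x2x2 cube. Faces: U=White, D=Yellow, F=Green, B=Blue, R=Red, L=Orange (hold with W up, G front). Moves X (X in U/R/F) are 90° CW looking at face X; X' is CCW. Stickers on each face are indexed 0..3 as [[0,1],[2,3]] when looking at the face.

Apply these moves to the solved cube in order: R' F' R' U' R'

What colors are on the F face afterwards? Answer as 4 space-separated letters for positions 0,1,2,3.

Answer: O Y G R

Derivation:
After move 1 (R'): R=RRRR U=WBWB F=GWGW D=YGYG B=YBYB
After move 2 (F'): F=WWGG U=WBRR R=GRYR D=OOYG L=OBOW
After move 3 (R'): R=RRGY U=WYRY F=WBGR D=OWYG B=GBOB
After move 4 (U'): U=YYWR F=OBGR R=WBGY B=RROB L=GBOW
After move 5 (R'): R=BYWG U=YOWR F=OYGR D=OBYR B=GRWB
Query: F face = OYGR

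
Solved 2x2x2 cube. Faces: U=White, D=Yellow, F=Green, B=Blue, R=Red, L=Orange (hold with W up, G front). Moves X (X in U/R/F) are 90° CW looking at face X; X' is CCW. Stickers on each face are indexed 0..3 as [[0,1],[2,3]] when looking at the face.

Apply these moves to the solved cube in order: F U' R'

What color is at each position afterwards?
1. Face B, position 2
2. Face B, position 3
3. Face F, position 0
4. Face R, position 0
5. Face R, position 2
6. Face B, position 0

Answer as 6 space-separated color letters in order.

Answer: R B O G G Y

Derivation:
After move 1 (F): F=GGGG U=WWOO R=WRWR D=RRYY L=OYOY
After move 2 (U'): U=WOWO F=OYGG R=GGWR B=WRBB L=BBOY
After move 3 (R'): R=GRGW U=WBWW F=OOGO D=RYYG B=YRRB
Query 1: B[2] = R
Query 2: B[3] = B
Query 3: F[0] = O
Query 4: R[0] = G
Query 5: R[2] = G
Query 6: B[0] = Y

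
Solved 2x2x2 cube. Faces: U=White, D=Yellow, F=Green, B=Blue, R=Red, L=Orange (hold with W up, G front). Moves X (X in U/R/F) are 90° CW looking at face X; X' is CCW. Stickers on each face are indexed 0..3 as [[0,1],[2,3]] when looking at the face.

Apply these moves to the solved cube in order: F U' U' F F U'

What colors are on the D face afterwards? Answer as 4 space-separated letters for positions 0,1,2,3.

Answer: W W Y Y

Derivation:
After move 1 (F): F=GGGG U=WWOO R=WRWR D=RRYY L=OYOY
After move 2 (U'): U=WOWO F=OYGG R=GGWR B=WRBB L=BBOY
After move 3 (U'): U=OOWW F=BBGG R=OYWR B=GGBB L=WROY
After move 4 (F): F=GBGB U=OOYR R=WYWR D=WOYY L=WROR
After move 5 (F): F=GGBB U=OORR R=YYRR D=WWYY L=WWOO
After move 6 (U'): U=OROR F=WWBB R=GGRR B=YYBB L=GGOO
Query: D face = WWYY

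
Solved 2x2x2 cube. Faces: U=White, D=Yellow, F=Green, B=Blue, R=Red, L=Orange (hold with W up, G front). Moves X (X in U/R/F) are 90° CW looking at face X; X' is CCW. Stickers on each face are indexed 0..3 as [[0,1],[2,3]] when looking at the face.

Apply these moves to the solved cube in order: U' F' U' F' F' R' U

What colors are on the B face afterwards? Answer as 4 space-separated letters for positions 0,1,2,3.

Answer: R Y W B

Derivation:
After move 1 (U'): U=WWWW F=OOGG R=GGRR B=RRBB L=BBOO
After move 2 (F'): F=OGOG U=WWGR R=YGYR D=BOYY L=BWOW
After move 3 (U'): U=WRWG F=BWOG R=OGYR B=YGBB L=RROW
After move 4 (F'): F=WGBO U=WROY R=OGBR D=RWYY L=RGOW
After move 5 (F'): F=GOWB U=WROB R=WGRR D=GWYY L=RYOO
After move 6 (R'): R=GRWR U=WBOY F=GRWB D=GOYB B=YGWB
After move 7 (U): U=OWYB F=GRWB R=YGWR B=RYWB L=GROO
Query: B face = RYWB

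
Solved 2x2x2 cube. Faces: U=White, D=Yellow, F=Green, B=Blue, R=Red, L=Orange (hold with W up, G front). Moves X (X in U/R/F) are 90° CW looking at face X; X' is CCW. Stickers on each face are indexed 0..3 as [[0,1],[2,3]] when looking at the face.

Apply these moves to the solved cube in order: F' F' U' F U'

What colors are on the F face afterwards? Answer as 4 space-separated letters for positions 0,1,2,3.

Answer: B W G R

Derivation:
After move 1 (F'): F=GGGG U=WWRR R=YRYR D=OOYY L=OWOW
After move 2 (F'): F=GGGG U=WWYY R=OROR D=WWYY L=OROR
After move 3 (U'): U=WYWY F=ORGG R=GGOR B=ORBB L=BBOR
After move 4 (F): F=GOGR U=WYRB R=WGYR D=OGYY L=BWOW
After move 5 (U'): U=YBWR F=BWGR R=GOYR B=WGBB L=OROW
Query: F face = BWGR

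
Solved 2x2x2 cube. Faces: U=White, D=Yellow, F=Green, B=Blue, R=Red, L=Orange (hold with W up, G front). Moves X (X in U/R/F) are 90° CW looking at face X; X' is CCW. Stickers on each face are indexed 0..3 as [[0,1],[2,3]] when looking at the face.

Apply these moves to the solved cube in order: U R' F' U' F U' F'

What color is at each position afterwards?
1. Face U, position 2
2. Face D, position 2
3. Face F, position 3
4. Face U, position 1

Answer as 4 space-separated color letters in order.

Answer: R Y G O

Derivation:
After move 1 (U): U=WWWW F=RRGG R=BBRR B=OOBB L=GGOO
After move 2 (R'): R=BRBR U=WBWO F=RWGW D=YRYG B=YOYB
After move 3 (F'): F=WWRG U=WBBB R=RRYR D=GOYG L=GOOW
After move 4 (U'): U=BBWB F=GORG R=WWYR B=RRYB L=YOOW
After move 5 (F): F=RGGO U=BBWO R=WWBR D=YWYG L=YGOO
After move 6 (U'): U=BOBW F=YGGO R=RGBR B=WWYB L=RROO
After move 7 (F'): F=GOYG U=BORB R=WGYR D=ROYG L=RWOB
Query 1: U[2] = R
Query 2: D[2] = Y
Query 3: F[3] = G
Query 4: U[1] = O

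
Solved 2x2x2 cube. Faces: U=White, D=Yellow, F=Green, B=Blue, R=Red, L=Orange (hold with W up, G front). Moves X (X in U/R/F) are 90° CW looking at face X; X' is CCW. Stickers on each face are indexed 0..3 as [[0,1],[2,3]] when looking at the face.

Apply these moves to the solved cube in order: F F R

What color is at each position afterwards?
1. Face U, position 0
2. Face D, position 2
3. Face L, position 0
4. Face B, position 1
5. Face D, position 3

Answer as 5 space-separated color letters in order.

After move 1 (F): F=GGGG U=WWOO R=WRWR D=RRYY L=OYOY
After move 2 (F): F=GGGG U=WWYY R=OROR D=WWYY L=OROR
After move 3 (R): R=OORR U=WGYG F=GWGY D=WBYB B=YBWB
Query 1: U[0] = W
Query 2: D[2] = Y
Query 3: L[0] = O
Query 4: B[1] = B
Query 5: D[3] = B

Answer: W Y O B B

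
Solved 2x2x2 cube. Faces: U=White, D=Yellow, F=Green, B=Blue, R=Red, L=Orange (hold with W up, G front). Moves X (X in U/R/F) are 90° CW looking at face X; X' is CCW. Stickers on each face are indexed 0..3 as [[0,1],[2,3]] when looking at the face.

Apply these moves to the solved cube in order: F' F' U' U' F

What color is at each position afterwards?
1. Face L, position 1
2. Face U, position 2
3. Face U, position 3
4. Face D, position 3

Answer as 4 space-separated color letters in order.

After move 1 (F'): F=GGGG U=WWRR R=YRYR D=OOYY L=OWOW
After move 2 (F'): F=GGGG U=WWYY R=OROR D=WWYY L=OROR
After move 3 (U'): U=WYWY F=ORGG R=GGOR B=ORBB L=BBOR
After move 4 (U'): U=YYWW F=BBGG R=OROR B=GGBB L=OROR
After move 5 (F): F=GBGB U=YYRR R=WRWR D=OOYY L=OWOW
Query 1: L[1] = W
Query 2: U[2] = R
Query 3: U[3] = R
Query 4: D[3] = Y

Answer: W R R Y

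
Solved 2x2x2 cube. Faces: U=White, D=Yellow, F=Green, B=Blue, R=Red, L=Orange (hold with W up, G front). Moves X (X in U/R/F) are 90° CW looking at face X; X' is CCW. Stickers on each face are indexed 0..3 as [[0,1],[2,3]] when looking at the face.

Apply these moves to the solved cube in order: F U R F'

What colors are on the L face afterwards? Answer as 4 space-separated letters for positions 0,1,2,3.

After move 1 (F): F=GGGG U=WWOO R=WRWR D=RRYY L=OYOY
After move 2 (U): U=OWOW F=WRGG R=BBWR B=OYBB L=GGOY
After move 3 (R): R=WBRB U=OROG F=WRGY D=RBYO B=WYWB
After move 4 (F'): F=RYWG U=ORWR R=BBRB D=GYYO L=GGOO
Query: L face = GGOO

Answer: G G O O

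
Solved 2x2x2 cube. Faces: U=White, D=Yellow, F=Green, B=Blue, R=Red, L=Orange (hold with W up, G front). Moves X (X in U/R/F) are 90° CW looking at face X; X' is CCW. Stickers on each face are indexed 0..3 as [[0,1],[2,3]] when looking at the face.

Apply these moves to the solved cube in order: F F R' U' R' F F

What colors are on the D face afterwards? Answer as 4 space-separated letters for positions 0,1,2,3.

After move 1 (F): F=GGGG U=WWOO R=WRWR D=RRYY L=OYOY
After move 2 (F): F=GGGG U=WWYY R=OROR D=WWYY L=OROR
After move 3 (R'): R=RROO U=WBYB F=GWGY D=WGYG B=YBWB
After move 4 (U'): U=BBWY F=ORGY R=GWOO B=RRWB L=YBOR
After move 5 (R'): R=WOGO U=BWWR F=OBGY D=WRYY B=GRGB
After move 6 (F): F=GOYB U=BWRB R=WORO D=GWYY L=YWOR
After move 7 (F): F=YGBO U=BWRW R=ROBO D=RWYY L=YGOW
Query: D face = RWYY

Answer: R W Y Y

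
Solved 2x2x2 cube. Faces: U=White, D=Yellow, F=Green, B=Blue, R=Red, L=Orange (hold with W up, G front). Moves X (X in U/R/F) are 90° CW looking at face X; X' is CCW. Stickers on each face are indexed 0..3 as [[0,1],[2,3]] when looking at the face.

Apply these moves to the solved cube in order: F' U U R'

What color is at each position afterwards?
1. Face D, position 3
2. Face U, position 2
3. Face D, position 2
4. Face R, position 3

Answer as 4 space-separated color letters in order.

After move 1 (F'): F=GGGG U=WWRR R=YRYR D=OOYY L=OWOW
After move 2 (U): U=RWRW F=YRGG R=BBYR B=OWBB L=GGOW
After move 3 (U): U=RRWW F=BBGG R=OWYR B=GGBB L=YROW
After move 4 (R'): R=WROY U=RBWG F=BRGW D=OBYG B=YGOB
Query 1: D[3] = G
Query 2: U[2] = W
Query 3: D[2] = Y
Query 4: R[3] = Y

Answer: G W Y Y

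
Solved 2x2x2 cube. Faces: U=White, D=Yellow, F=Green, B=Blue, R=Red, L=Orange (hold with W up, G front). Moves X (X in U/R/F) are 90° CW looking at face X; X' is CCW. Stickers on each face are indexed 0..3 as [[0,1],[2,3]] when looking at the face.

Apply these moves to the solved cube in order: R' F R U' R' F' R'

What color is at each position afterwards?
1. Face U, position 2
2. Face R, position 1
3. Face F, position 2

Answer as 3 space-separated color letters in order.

After move 1 (R'): R=RRRR U=WBWB F=GWGW D=YGYG B=YBYB
After move 2 (F): F=GGWW U=WBOO R=WRBR D=RRYG L=OYOG
After move 3 (R): R=BWRR U=WGOW F=GRWG D=RYYY B=OBBB
After move 4 (U'): U=GWWO F=OYWG R=GRRR B=BWBB L=OBOG
After move 5 (R'): R=RRGR U=GBWB F=OWWO D=RYYG B=YWYB
After move 6 (F'): F=WOOW U=GBRG R=YRRR D=BGYG L=OBOW
After move 7 (R'): R=RRYR U=GYRY F=WBOG D=BOYW B=GWGB
Query 1: U[2] = R
Query 2: R[1] = R
Query 3: F[2] = O

Answer: R R O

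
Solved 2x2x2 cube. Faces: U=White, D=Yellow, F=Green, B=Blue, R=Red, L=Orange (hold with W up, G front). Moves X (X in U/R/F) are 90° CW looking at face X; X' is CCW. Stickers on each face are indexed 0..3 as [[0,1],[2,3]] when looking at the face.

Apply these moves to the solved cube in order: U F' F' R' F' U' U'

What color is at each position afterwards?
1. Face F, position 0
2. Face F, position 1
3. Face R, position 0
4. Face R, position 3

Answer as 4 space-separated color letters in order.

After move 1 (U): U=WWWW F=RRGG R=BBRR B=OOBB L=GGOO
After move 2 (F'): F=RGRG U=WWBR R=YBYR D=GOYY L=GWOW
After move 3 (F'): F=GGRR U=WWYY R=OBGR D=WWYY L=GROB
After move 4 (R'): R=BROG U=WBYO F=GWRY D=WGYR B=YOWB
After move 5 (F'): F=WYGR U=WBBO R=GRWG D=RBYR L=GOOY
After move 6 (U'): U=BOWB F=GOGR R=WYWG B=GRWB L=YOOY
After move 7 (U'): U=OBBW F=YOGR R=GOWG B=WYWB L=GROY
Query 1: F[0] = Y
Query 2: F[1] = O
Query 3: R[0] = G
Query 4: R[3] = G

Answer: Y O G G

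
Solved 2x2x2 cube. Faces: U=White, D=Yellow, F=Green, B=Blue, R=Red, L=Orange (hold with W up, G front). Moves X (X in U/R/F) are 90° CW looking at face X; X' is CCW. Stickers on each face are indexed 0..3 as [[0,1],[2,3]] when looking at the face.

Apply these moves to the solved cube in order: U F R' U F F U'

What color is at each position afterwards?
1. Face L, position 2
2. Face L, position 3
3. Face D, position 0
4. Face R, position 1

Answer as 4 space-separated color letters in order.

After move 1 (U): U=WWWW F=RRGG R=BBRR B=OOBB L=GGOO
After move 2 (F): F=GRGR U=WWOG R=WBWR D=RBYY L=GYOY
After move 3 (R'): R=BRWW U=WBOO F=GWGG D=RRYR B=YOBB
After move 4 (U): U=OWOB F=BRGG R=YOWW B=GYBB L=GWOY
After move 5 (F): F=GBGR U=OWYW R=OOBW D=WYYR L=GROR
After move 6 (F): F=GGRB U=OWRR R=YOWW D=BOYR L=GWOY
After move 7 (U'): U=WROR F=GWRB R=GGWW B=YOBB L=GYOY
Query 1: L[2] = O
Query 2: L[3] = Y
Query 3: D[0] = B
Query 4: R[1] = G

Answer: O Y B G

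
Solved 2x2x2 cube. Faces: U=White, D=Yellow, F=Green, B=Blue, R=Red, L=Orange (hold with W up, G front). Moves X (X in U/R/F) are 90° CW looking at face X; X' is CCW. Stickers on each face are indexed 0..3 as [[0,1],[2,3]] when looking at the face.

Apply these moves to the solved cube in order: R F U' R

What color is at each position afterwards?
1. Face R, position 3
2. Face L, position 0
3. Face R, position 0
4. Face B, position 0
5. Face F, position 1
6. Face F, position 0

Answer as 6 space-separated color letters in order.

Answer: G W G O R O

Derivation:
After move 1 (R): R=RRRR U=WGWG F=GYGY D=YBYB B=WBWB
After move 2 (F): F=GGYY U=WGOO R=WRGR D=RRYB L=OYOB
After move 3 (U'): U=GOWO F=OYYY R=GGGR B=WRWB L=WBOB
After move 4 (R): R=GGRG U=GYWY F=ORYB D=RWYW B=OROB
Query 1: R[3] = G
Query 2: L[0] = W
Query 3: R[0] = G
Query 4: B[0] = O
Query 5: F[1] = R
Query 6: F[0] = O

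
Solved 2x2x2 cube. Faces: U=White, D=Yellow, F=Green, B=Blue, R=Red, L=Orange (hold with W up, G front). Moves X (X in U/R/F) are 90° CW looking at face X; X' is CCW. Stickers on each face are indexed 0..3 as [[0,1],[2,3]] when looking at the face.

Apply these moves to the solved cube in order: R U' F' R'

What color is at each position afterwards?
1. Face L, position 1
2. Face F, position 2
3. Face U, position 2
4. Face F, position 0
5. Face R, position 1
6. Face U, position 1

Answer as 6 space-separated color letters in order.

Answer: W O G O R W

Derivation:
After move 1 (R): R=RRRR U=WGWG F=GYGY D=YBYB B=WBWB
After move 2 (U'): U=GGWW F=OOGY R=GYRR B=RRWB L=WBOO
After move 3 (F'): F=OYOG U=GGGR R=BYYR D=BOYB L=WWOW
After move 4 (R'): R=YRBY U=GWGR F=OGOR D=BYYG B=BROB
Query 1: L[1] = W
Query 2: F[2] = O
Query 3: U[2] = G
Query 4: F[0] = O
Query 5: R[1] = R
Query 6: U[1] = W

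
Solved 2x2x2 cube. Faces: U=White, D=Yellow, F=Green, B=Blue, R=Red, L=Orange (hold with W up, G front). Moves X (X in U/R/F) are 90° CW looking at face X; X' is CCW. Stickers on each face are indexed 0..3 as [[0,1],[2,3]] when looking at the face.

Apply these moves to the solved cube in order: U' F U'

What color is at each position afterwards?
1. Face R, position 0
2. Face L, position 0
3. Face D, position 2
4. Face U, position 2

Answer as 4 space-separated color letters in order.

After move 1 (U'): U=WWWW F=OOGG R=GGRR B=RRBB L=BBOO
After move 2 (F): F=GOGO U=WWOB R=WGWR D=RGYY L=BYOY
After move 3 (U'): U=WBWO F=BYGO R=GOWR B=WGBB L=RROY
Query 1: R[0] = G
Query 2: L[0] = R
Query 3: D[2] = Y
Query 4: U[2] = W

Answer: G R Y W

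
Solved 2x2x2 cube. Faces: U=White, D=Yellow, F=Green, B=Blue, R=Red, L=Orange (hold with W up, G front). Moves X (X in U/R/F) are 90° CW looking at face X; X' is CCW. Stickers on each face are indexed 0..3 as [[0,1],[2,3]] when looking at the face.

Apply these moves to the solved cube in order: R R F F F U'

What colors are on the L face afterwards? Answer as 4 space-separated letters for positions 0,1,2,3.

Answer: G B O W

Derivation:
After move 1 (R): R=RRRR U=WGWG F=GYGY D=YBYB B=WBWB
After move 2 (R): R=RRRR U=WYWY F=GBGB D=YWYW B=GBGB
After move 3 (F): F=GGBB U=WYOO R=WRYR D=RRYW L=OYOW
After move 4 (F): F=BGBG U=WYWY R=OROR D=YWYW L=OROR
After move 5 (F): F=BBGG U=WYRR R=WRYR D=OOYW L=OYOW
After move 6 (U'): U=YRWR F=OYGG R=BBYR B=WRGB L=GBOW
Query: L face = GBOW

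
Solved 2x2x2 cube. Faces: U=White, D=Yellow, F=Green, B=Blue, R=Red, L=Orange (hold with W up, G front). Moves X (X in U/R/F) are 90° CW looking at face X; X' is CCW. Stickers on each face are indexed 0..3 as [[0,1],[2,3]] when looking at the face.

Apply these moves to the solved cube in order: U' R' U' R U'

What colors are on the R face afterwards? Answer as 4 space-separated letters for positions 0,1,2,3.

After move 1 (U'): U=WWWW F=OOGG R=GGRR B=RRBB L=BBOO
After move 2 (R'): R=GRGR U=WBWR F=OWGW D=YOYG B=YRYB
After move 3 (U'): U=BRWW F=BBGW R=OWGR B=GRYB L=YROO
After move 4 (R): R=GORW U=BBWW F=BOGG D=YYYG B=WRRB
After move 5 (U'): U=BWBW F=YRGG R=BORW B=GORB L=WROO
Query: R face = BORW

Answer: B O R W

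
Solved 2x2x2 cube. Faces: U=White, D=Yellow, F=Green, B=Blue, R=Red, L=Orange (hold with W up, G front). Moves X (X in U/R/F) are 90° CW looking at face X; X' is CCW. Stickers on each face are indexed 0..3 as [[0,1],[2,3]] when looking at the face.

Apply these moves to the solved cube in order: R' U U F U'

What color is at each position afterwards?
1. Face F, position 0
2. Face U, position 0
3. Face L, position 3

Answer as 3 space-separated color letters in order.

Answer: R W G

Derivation:
After move 1 (R'): R=RRRR U=WBWB F=GWGW D=YGYG B=YBYB
After move 2 (U): U=WWBB F=RRGW R=YBRR B=OOYB L=GWOO
After move 3 (U): U=BWBW F=YBGW R=OORR B=GWYB L=RROO
After move 4 (F): F=GYWB U=BWOR R=BOWR D=ROYG L=RYOG
After move 5 (U'): U=WRBO F=RYWB R=GYWR B=BOYB L=GWOG
Query 1: F[0] = R
Query 2: U[0] = W
Query 3: L[3] = G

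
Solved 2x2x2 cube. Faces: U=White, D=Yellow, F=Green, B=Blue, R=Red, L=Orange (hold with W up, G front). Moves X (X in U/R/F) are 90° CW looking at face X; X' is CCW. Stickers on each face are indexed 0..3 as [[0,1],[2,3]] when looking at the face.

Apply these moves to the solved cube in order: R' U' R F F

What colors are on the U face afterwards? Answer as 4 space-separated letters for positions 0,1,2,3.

After move 1 (R'): R=RRRR U=WBWB F=GWGW D=YGYG B=YBYB
After move 2 (U'): U=BBWW F=OOGW R=GWRR B=RRYB L=YBOO
After move 3 (R): R=RGRW U=BOWW F=OGGG D=YYYR B=WRBB
After move 4 (F): F=GOGG U=BOOB R=WGWW D=RRYR L=YYOY
After move 5 (F): F=GGGO U=BOYY R=OGBW D=WWYR L=YROR
Query: U face = BOYY

Answer: B O Y Y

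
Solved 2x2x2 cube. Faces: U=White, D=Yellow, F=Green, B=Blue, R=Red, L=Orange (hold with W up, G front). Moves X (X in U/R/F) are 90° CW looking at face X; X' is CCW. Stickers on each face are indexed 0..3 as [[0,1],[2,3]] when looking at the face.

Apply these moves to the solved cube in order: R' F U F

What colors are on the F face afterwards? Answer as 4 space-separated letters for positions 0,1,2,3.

After move 1 (R'): R=RRRR U=WBWB F=GWGW D=YGYG B=YBYB
After move 2 (F): F=GGWW U=WBOO R=WRBR D=RRYG L=OYOG
After move 3 (U): U=OWOB F=WRWW R=YBBR B=OYYB L=GGOG
After move 4 (F): F=WWWR U=OWGG R=OBBR D=BYYG L=GROR
Query: F face = WWWR

Answer: W W W R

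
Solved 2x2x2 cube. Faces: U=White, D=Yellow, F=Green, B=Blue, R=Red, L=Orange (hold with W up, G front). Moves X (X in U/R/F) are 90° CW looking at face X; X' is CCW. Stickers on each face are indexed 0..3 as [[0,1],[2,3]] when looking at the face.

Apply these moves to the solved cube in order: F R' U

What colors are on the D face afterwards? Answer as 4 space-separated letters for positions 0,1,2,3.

After move 1 (F): F=GGGG U=WWOO R=WRWR D=RRYY L=OYOY
After move 2 (R'): R=RRWW U=WBOB F=GWGO D=RGYG B=YBRB
After move 3 (U): U=OWBB F=RRGO R=YBWW B=OYRB L=GWOY
Query: D face = RGYG

Answer: R G Y G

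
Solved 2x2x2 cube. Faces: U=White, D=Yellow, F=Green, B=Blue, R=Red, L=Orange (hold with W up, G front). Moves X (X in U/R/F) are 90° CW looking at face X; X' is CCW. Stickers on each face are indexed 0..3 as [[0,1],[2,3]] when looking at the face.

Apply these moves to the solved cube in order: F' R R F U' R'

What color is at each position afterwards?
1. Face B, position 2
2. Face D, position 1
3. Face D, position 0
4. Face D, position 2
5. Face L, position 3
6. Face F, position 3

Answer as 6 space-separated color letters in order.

Answer: R O R Y W W

Derivation:
After move 1 (F'): F=GGGG U=WWRR R=YRYR D=OOYY L=OWOW
After move 2 (R): R=YYRR U=WGRG F=GOGY D=OBYB B=RBWB
After move 3 (R): R=RYRY U=WORY F=GBGB D=OWYR B=GBGB
After move 4 (F): F=GGBB U=WOWW R=RYYY D=RRYR L=OOOW
After move 5 (U'): U=OWWW F=OOBB R=GGYY B=RYGB L=GBOW
After move 6 (R'): R=GYGY U=OGWR F=OWBW D=ROYB B=RYRB
Query 1: B[2] = R
Query 2: D[1] = O
Query 3: D[0] = R
Query 4: D[2] = Y
Query 5: L[3] = W
Query 6: F[3] = W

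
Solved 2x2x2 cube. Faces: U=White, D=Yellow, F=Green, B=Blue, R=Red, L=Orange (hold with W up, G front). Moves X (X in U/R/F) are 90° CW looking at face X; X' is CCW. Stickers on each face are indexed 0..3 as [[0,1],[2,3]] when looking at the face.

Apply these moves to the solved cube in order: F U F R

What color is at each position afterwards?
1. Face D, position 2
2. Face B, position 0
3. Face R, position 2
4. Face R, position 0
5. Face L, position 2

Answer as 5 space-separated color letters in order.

Answer: Y G R W O

Derivation:
After move 1 (F): F=GGGG U=WWOO R=WRWR D=RRYY L=OYOY
After move 2 (U): U=OWOW F=WRGG R=BBWR B=OYBB L=GGOY
After move 3 (F): F=GWGR U=OWYG R=OBWR D=WBYY L=GROR
After move 4 (R): R=WORB U=OWYR F=GBGY D=WBYO B=GYWB
Query 1: D[2] = Y
Query 2: B[0] = G
Query 3: R[2] = R
Query 4: R[0] = W
Query 5: L[2] = O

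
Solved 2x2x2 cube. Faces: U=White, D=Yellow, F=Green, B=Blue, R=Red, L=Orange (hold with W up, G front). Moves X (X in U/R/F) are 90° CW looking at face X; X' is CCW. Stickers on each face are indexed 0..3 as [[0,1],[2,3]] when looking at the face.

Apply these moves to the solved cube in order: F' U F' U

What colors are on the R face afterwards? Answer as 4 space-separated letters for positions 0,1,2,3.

Answer: O W O R

Derivation:
After move 1 (F'): F=GGGG U=WWRR R=YRYR D=OOYY L=OWOW
After move 2 (U): U=RWRW F=YRGG R=BBYR B=OWBB L=GGOW
After move 3 (F'): F=RGYG U=RWBY R=OBOR D=GWYY L=GWOR
After move 4 (U): U=BRYW F=OBYG R=OWOR B=GWBB L=RGOR
Query: R face = OWOR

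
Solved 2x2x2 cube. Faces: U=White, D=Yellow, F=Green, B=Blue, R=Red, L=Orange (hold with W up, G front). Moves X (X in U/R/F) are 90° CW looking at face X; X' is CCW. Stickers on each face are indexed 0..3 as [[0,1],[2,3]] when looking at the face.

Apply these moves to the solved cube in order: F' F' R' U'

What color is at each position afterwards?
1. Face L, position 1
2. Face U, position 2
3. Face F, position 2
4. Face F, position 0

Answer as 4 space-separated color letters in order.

After move 1 (F'): F=GGGG U=WWRR R=YRYR D=OOYY L=OWOW
After move 2 (F'): F=GGGG U=WWYY R=OROR D=WWYY L=OROR
After move 3 (R'): R=RROO U=WBYB F=GWGY D=WGYG B=YBWB
After move 4 (U'): U=BBWY F=ORGY R=GWOO B=RRWB L=YBOR
Query 1: L[1] = B
Query 2: U[2] = W
Query 3: F[2] = G
Query 4: F[0] = O

Answer: B W G O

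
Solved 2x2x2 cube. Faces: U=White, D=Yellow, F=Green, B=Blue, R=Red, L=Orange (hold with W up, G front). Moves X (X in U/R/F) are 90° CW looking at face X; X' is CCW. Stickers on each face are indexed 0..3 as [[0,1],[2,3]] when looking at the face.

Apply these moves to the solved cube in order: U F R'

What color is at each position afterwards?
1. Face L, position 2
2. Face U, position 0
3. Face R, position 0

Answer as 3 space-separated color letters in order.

After move 1 (U): U=WWWW F=RRGG R=BBRR B=OOBB L=GGOO
After move 2 (F): F=GRGR U=WWOG R=WBWR D=RBYY L=GYOY
After move 3 (R'): R=BRWW U=WBOO F=GWGG D=RRYR B=YOBB
Query 1: L[2] = O
Query 2: U[0] = W
Query 3: R[0] = B

Answer: O W B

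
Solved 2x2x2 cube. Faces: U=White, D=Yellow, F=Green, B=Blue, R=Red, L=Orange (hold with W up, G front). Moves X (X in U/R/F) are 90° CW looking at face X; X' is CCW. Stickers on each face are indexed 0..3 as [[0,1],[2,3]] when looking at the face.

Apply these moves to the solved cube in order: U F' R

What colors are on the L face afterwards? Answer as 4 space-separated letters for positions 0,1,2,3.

After move 1 (U): U=WWWW F=RRGG R=BBRR B=OOBB L=GGOO
After move 2 (F'): F=RGRG U=WWBR R=YBYR D=GOYY L=GWOW
After move 3 (R): R=YYRB U=WGBG F=RORY D=GBYO B=ROWB
Query: L face = GWOW

Answer: G W O W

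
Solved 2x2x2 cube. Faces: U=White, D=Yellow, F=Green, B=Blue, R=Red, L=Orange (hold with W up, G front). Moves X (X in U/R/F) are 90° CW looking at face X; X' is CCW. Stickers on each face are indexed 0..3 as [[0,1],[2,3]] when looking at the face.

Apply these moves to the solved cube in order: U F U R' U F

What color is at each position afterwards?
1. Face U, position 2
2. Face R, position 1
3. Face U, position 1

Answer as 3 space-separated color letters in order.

After move 1 (U): U=WWWW F=RRGG R=BBRR B=OOBB L=GGOO
After move 2 (F): F=GRGR U=WWOG R=WBWR D=RBYY L=GYOY
After move 3 (U): U=OWGW F=WBGR R=OOWR B=GYBB L=GROY
After move 4 (R'): R=OROW U=OBGG F=WWGW D=RBYR B=YYBB
After move 5 (U): U=GOGB F=ORGW R=YYOW B=GRBB L=WWOY
After move 6 (F): F=GOWR U=GOYW R=GYBW D=OYYR L=WROB
Query 1: U[2] = Y
Query 2: R[1] = Y
Query 3: U[1] = O

Answer: Y Y O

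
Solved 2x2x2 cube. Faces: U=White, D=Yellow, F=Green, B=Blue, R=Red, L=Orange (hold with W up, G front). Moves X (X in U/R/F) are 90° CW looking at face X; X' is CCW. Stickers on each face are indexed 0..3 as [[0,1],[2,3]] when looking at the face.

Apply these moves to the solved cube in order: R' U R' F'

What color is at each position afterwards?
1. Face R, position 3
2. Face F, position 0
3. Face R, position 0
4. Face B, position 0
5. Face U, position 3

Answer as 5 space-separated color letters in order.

Answer: R W R G Y

Derivation:
After move 1 (R'): R=RRRR U=WBWB F=GWGW D=YGYG B=YBYB
After move 2 (U): U=WWBB F=RRGW R=YBRR B=OOYB L=GWOO
After move 3 (R'): R=BRYR U=WYBO F=RWGB D=YRYW B=GOGB
After move 4 (F'): F=WBRG U=WYBY R=RRYR D=WOYW L=GOOB
Query 1: R[3] = R
Query 2: F[0] = W
Query 3: R[0] = R
Query 4: B[0] = G
Query 5: U[3] = Y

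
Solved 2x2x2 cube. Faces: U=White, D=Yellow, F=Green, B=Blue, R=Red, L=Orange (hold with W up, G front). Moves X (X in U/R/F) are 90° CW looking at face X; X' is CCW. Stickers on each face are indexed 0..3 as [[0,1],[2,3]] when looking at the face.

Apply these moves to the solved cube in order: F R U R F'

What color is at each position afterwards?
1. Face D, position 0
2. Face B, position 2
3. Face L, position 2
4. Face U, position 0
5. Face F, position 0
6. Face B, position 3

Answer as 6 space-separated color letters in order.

After move 1 (F): F=GGGG U=WWOO R=WRWR D=RRYY L=OYOY
After move 2 (R): R=WWRR U=WGOG F=GRGY D=RBYB B=OBWB
After move 3 (U): U=OWGG F=WWGY R=OBRR B=OYWB L=GROY
After move 4 (R): R=RORB U=OWGY F=WBGB D=RWYO B=GYWB
After move 5 (F'): F=BBWG U=OWRR R=WORB D=RYYO L=GYOG
Query 1: D[0] = R
Query 2: B[2] = W
Query 3: L[2] = O
Query 4: U[0] = O
Query 5: F[0] = B
Query 6: B[3] = B

Answer: R W O O B B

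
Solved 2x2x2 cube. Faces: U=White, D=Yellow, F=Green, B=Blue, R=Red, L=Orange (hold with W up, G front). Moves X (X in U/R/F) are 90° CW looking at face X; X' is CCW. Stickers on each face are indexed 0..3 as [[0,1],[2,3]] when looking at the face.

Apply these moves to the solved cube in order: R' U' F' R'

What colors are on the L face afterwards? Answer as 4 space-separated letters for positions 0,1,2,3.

Answer: Y W O W

Derivation:
After move 1 (R'): R=RRRR U=WBWB F=GWGW D=YGYG B=YBYB
After move 2 (U'): U=BBWW F=OOGW R=GWRR B=RRYB L=YBOO
After move 3 (F'): F=OWOG U=BBGR R=GWYR D=BOYG L=YWOW
After move 4 (R'): R=WRGY U=BYGR F=OBOR D=BWYG B=GROB
Query: L face = YWOW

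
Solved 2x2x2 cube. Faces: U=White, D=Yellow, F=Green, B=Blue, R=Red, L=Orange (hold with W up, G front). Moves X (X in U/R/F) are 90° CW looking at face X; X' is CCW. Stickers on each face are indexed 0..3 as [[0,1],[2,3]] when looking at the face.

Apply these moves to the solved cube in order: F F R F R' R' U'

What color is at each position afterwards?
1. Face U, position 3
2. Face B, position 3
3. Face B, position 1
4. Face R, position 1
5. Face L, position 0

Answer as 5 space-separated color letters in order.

After move 1 (F): F=GGGG U=WWOO R=WRWR D=RRYY L=OYOY
After move 2 (F): F=GGGG U=WWYY R=OROR D=WWYY L=OROR
After move 3 (R): R=OORR U=WGYG F=GWGY D=WBYB B=YBWB
After move 4 (F): F=GGYW U=WGRR R=YOGR D=ROYB L=OWOB
After move 5 (R'): R=ORYG U=WWRY F=GGYR D=RGYW B=BBOB
After move 6 (R'): R=RGOY U=WORB F=GWYY D=RGYR B=WBGB
After move 7 (U'): U=OBWR F=OWYY R=GWOY B=RGGB L=WBOB
Query 1: U[3] = R
Query 2: B[3] = B
Query 3: B[1] = G
Query 4: R[1] = W
Query 5: L[0] = W

Answer: R B G W W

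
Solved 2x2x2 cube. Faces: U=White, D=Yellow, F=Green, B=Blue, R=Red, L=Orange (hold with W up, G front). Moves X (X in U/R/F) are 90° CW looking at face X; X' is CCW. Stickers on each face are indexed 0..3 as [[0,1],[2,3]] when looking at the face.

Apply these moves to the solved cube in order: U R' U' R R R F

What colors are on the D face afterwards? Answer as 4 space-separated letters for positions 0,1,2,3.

Answer: R W Y W

Derivation:
After move 1 (U): U=WWWW F=RRGG R=BBRR B=OOBB L=GGOO
After move 2 (R'): R=BRBR U=WBWO F=RWGW D=YRYG B=YOYB
After move 3 (U'): U=BOWW F=GGGW R=RWBR B=BRYB L=YOOO
After move 4 (R): R=BRRW U=BGWW F=GRGG D=YYYB B=WROB
After move 5 (R): R=RBWR U=BRWG F=GYGB D=YOYW B=WRGB
After move 6 (R): R=WRRB U=BYWB F=GOGW D=YGYW B=GRRB
After move 7 (F): F=GGWO U=BYOO R=WRBB D=RWYW L=YYOG
Query: D face = RWYW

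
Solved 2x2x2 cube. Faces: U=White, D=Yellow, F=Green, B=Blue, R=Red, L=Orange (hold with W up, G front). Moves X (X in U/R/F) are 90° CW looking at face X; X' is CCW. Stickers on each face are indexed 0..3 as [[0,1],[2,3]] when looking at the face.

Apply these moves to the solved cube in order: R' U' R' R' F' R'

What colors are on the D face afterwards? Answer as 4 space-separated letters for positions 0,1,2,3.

After move 1 (R'): R=RRRR U=WBWB F=GWGW D=YGYG B=YBYB
After move 2 (U'): U=BBWW F=OOGW R=GWRR B=RRYB L=YBOO
After move 3 (R'): R=WRGR U=BYWR F=OBGW D=YOYW B=GRGB
After move 4 (R'): R=RRWG U=BGWG F=OYGR D=YBYW B=WROB
After move 5 (F'): F=YROG U=BGRW R=BRYG D=BOYW L=YGOW
After move 6 (R'): R=RGBY U=BORW F=YGOW D=BRYG B=WROB
Query: D face = BRYG

Answer: B R Y G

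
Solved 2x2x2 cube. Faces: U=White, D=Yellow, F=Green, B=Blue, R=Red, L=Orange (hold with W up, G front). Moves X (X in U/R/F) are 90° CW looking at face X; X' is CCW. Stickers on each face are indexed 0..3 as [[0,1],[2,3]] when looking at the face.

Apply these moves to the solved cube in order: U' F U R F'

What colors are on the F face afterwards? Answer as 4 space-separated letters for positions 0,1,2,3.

Answer: G Y W G

Derivation:
After move 1 (U'): U=WWWW F=OOGG R=GGRR B=RRBB L=BBOO
After move 2 (F): F=GOGO U=WWOB R=WGWR D=RGYY L=BYOY
After move 3 (U): U=OWBW F=WGGO R=RRWR B=BYBB L=GOOY
After move 4 (R): R=WRRR U=OGBO F=WGGY D=RBYB B=WYWB
After move 5 (F'): F=GYWG U=OGWR R=BRRR D=OYYB L=GOOB
Query: F face = GYWG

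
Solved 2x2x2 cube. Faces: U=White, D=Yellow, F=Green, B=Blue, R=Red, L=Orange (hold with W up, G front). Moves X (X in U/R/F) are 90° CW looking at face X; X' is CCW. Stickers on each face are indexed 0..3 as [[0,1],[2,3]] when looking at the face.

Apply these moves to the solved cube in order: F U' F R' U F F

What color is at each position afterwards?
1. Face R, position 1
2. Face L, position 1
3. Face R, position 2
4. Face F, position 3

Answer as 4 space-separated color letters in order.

After move 1 (F): F=GGGG U=WWOO R=WRWR D=RRYY L=OYOY
After move 2 (U'): U=WOWO F=OYGG R=GGWR B=WRBB L=BBOY
After move 3 (F): F=GOGY U=WOYB R=WGOR D=WGYY L=BROR
After move 4 (R'): R=GRWO U=WBYW F=GOGB D=WOYY B=YRGB
After move 5 (U): U=YWWB F=GRGB R=YRWO B=BRGB L=GOOR
After move 6 (F): F=GGBR U=YWRO R=WRBO D=WYYY L=GWOO
After move 7 (F): F=BGRG U=YWOW R=RROO D=BWYY L=GWOY
Query 1: R[1] = R
Query 2: L[1] = W
Query 3: R[2] = O
Query 4: F[3] = G

Answer: R W O G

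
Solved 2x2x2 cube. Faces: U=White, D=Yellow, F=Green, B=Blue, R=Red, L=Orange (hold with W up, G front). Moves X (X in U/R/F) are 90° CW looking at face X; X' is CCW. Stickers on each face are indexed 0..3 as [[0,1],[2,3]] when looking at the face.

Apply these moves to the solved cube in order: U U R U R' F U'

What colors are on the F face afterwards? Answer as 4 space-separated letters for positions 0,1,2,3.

After move 1 (U): U=WWWW F=RRGG R=BBRR B=OOBB L=GGOO
After move 2 (U): U=WWWW F=BBGG R=OORR B=GGBB L=RROO
After move 3 (R): R=RORO U=WBWG F=BYGY D=YBYG B=WGWB
After move 4 (U): U=WWGB F=ROGY R=WGRO B=RRWB L=BYOO
After move 5 (R'): R=GOWR U=WWGR F=RWGB D=YOYY B=GRBB
After move 6 (F): F=GRBW U=WWOY R=GORR D=WGYY L=BYOO
After move 7 (U'): U=WYWO F=BYBW R=GRRR B=GOBB L=GROO
Query: F face = BYBW

Answer: B Y B W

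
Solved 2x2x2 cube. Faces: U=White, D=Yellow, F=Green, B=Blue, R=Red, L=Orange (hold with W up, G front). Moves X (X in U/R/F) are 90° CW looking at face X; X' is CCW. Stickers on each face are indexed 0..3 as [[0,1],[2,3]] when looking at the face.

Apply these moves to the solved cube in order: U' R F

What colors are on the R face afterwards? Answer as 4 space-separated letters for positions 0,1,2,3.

After move 1 (U'): U=WWWW F=OOGG R=GGRR B=RRBB L=BBOO
After move 2 (R): R=RGRG U=WOWG F=OYGY D=YBYR B=WRWB
After move 3 (F): F=GOYY U=WOOB R=WGGG D=RRYR L=BYOB
Query: R face = WGGG

Answer: W G G G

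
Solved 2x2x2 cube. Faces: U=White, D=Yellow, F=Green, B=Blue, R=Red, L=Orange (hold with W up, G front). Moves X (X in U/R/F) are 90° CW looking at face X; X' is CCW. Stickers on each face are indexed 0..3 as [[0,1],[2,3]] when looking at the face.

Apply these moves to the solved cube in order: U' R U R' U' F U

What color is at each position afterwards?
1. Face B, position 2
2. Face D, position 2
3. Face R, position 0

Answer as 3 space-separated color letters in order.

After move 1 (U'): U=WWWW F=OOGG R=GGRR B=RRBB L=BBOO
After move 2 (R): R=RGRG U=WOWG F=OYGY D=YBYR B=WRWB
After move 3 (U): U=WWGO F=RGGY R=WRRG B=BBWB L=OYOO
After move 4 (R'): R=RGWR U=WWGB F=RWGO D=YGYY B=RBBB
After move 5 (U'): U=WBWG F=OYGO R=RWWR B=RGBB L=RBOO
After move 6 (F): F=GOOY U=WBOB R=WWGR D=WRYY L=RYOG
After move 7 (U): U=OWBB F=WWOY R=RGGR B=RYBB L=GOOG
Query 1: B[2] = B
Query 2: D[2] = Y
Query 3: R[0] = R

Answer: B Y R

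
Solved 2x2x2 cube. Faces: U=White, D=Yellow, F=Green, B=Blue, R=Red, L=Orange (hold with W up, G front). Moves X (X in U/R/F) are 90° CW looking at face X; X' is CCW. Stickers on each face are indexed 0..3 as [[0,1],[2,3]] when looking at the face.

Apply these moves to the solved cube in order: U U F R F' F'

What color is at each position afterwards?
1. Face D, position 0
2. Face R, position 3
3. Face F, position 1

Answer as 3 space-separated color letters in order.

After move 1 (U): U=WWWW F=RRGG R=BBRR B=OOBB L=GGOO
After move 2 (U): U=WWWW F=BBGG R=OORR B=GGBB L=RROO
After move 3 (F): F=GBGB U=WWOR R=WOWR D=ROYY L=RYOY
After move 4 (R): R=WWRO U=WBOB F=GOGY D=RBYG B=RGWB
After move 5 (F'): F=OYGG U=WBWR R=BWRO D=YYYG L=RBOO
After move 6 (F'): F=YGOG U=WBBR R=YWYO D=BOYG L=RROW
Query 1: D[0] = B
Query 2: R[3] = O
Query 3: F[1] = G

Answer: B O G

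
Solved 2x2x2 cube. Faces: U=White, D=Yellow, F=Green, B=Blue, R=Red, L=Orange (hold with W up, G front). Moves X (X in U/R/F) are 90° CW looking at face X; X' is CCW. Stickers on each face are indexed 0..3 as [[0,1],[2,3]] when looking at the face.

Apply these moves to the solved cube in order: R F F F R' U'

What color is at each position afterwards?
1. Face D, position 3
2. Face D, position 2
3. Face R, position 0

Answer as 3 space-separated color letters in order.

After move 1 (R): R=RRRR U=WGWG F=GYGY D=YBYB B=WBWB
After move 2 (F): F=GGYY U=WGOO R=WRGR D=RRYB L=OYOB
After move 3 (F): F=YGYG U=WGBY R=OROR D=GWYB L=OROR
After move 4 (F): F=YYGG U=WGRR R=BRYR D=OOYB L=OGOW
After move 5 (R'): R=RRBY U=WWRW F=YGGR D=OYYG B=BBOB
After move 6 (U'): U=WWWR F=OGGR R=YGBY B=RROB L=BBOW
Query 1: D[3] = G
Query 2: D[2] = Y
Query 3: R[0] = Y

Answer: G Y Y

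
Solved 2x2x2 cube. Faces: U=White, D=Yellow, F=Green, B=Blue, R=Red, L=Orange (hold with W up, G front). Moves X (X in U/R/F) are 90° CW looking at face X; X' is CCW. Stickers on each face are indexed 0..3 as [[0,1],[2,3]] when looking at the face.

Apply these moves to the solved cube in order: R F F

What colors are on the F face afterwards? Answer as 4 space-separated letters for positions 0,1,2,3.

After move 1 (R): R=RRRR U=WGWG F=GYGY D=YBYB B=WBWB
After move 2 (F): F=GGYY U=WGOO R=WRGR D=RRYB L=OYOB
After move 3 (F): F=YGYG U=WGBY R=OROR D=GWYB L=OROR
Query: F face = YGYG

Answer: Y G Y G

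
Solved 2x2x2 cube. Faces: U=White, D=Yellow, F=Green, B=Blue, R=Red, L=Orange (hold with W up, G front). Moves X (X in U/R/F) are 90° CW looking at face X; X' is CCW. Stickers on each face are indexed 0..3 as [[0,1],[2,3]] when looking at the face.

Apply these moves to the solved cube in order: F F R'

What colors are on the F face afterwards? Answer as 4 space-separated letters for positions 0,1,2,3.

Answer: G W G Y

Derivation:
After move 1 (F): F=GGGG U=WWOO R=WRWR D=RRYY L=OYOY
After move 2 (F): F=GGGG U=WWYY R=OROR D=WWYY L=OROR
After move 3 (R'): R=RROO U=WBYB F=GWGY D=WGYG B=YBWB
Query: F face = GWGY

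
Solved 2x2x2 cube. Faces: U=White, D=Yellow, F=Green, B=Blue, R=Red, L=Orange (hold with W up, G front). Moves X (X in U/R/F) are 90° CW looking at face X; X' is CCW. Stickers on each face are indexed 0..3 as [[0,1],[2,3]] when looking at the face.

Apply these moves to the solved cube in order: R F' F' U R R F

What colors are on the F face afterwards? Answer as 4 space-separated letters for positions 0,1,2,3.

Answer: Y O O W

Derivation:
After move 1 (R): R=RRRR U=WGWG F=GYGY D=YBYB B=WBWB
After move 2 (F'): F=YYGG U=WGRR R=BRYR D=OOYB L=OGOW
After move 3 (F'): F=YGYG U=WGBY R=OROR D=GWYB L=OROR
After move 4 (U): U=BWYG F=ORYG R=WBOR B=ORWB L=YGOR
After move 5 (R): R=OWRB U=BRYG F=OWYB D=GWYO B=GRWB
After move 6 (R): R=ROBW U=BWYB F=OWYO D=GWYG B=GRRB
After move 7 (F): F=YOOW U=BWRG R=YOBW D=BRYG L=YGOW
Query: F face = YOOW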